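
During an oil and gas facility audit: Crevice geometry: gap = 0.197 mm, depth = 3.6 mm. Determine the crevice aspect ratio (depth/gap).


Aspect ratio = depth / gap
Ratio = 3.6 / 0.197 = 18.3

18.3


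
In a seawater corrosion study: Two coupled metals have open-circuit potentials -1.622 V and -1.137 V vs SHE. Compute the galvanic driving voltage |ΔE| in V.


Driving voltage is the absolute potential difference.
|ΔE| = |-1.622 − (-1.137)| = 0.485 V

0.485 V


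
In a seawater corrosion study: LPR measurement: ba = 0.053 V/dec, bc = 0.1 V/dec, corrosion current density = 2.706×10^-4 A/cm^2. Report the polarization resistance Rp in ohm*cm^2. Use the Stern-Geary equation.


Apply the Stern-Geary equation: Rp = ba*bc / (2.303*icorr*(ba+bc))
ba*bc = 0.053*0.1 = 0.0053
ba+bc = 0.153; 2.303*icorr*(ba+bc) = 2.303*2.706×10^-4*0.153 = 9.5348345×10^-5
Rp = 0.0053 / 9.5348345×10^-5 = 55.59 ohm*cm^2

55.59 ohm*cm^2


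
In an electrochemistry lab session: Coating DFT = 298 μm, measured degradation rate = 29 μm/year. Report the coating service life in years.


Service life = thickness / degradation rate
Life = 298 / 29 = 10.3 years

10.3 years


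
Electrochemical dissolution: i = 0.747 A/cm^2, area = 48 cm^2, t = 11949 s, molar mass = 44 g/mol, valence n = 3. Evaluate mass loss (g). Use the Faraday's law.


Apply Faraday's law: m = i*A*t*M / (n*F)
Total charge passed Q = i*A*t = 0.747*48*11949 = 428443.344 C
m = Q*M/(n*F) = 428443.344*44/(3*96485) = 65.1276 g

65.1276 g


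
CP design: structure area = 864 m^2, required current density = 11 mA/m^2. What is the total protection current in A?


I = area * current density, then convert mA → A (÷1000)
I = 864 * 11 / 1000 = 9.5 A

9.5 A


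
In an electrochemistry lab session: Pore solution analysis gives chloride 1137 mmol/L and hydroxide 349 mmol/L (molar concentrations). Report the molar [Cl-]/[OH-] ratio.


Threshold parameter = [Cl-] / [OH-] (molar basis; both in mmol/L, so units cancel)
Ratio = 1137 / 349 = 3.26

3.26


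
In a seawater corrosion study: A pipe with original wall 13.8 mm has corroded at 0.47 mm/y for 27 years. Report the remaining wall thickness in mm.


Remaining wall = original − CR × time
t = 13.8 − 0.47*27 = 13.8 − 12.69 = 1.11 mm

1.11 mm


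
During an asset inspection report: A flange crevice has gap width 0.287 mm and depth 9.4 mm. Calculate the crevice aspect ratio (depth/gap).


Aspect ratio = depth / gap
Ratio = 9.4 / 0.287 = 32.8

32.8


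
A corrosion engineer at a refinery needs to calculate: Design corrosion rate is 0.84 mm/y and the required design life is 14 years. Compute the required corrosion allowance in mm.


Corrosion allowance = CR × design life
CA = 0.84 * 14 = 11.76 mm

11.76 mm


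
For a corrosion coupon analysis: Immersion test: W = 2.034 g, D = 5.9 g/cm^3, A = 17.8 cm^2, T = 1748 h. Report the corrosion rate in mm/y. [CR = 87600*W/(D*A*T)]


Apply the mm/y weight-loss relation: CR = 87600 * W / (D * A * T)
Numerator: 87600 * 2.034 = 178178.4
Denominator: 5.9 * 17.8 * 1748 = 183574.96
CR = 178178.4 / 183574.96 = 0.9706 mm/y

0.9706 mm/y


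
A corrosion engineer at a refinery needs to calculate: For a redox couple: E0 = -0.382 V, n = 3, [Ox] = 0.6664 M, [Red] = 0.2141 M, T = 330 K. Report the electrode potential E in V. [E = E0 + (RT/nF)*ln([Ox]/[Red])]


Apply the Nernst equation: E = E0 + (RT/nF)*ln([Ox]/[Red])
Step 1: RT/nF = 8.314*330/(3*96485) = 0.00947857 V
Step 2: [Ox]/[Red] = 0.6664/0.2141 = 3.112564
Step 3: ln(3.112564) = 1.135447
Step 4: correction = 0.00947857 * 1.135447 = 0.0108 V
E = -0.382 + 0.0108 = -0.3712 V

-0.3712 V


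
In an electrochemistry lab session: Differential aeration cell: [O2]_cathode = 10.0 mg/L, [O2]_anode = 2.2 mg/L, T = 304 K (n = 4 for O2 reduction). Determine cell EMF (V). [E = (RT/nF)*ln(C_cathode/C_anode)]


Apply the Nernst concentration-cell relation: E = (RT/nF)*ln(C_cathode/C_anode)
RT/nF = 8.314*304/(4*96485) = 0.00654883 V
ln(10.0/2.2) = 1.51413
E = 0.00654883 * 1.51413 = 0.00992 V

0.00992 V


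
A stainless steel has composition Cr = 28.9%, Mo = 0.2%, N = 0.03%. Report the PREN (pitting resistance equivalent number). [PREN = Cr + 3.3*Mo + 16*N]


Apply the PREN formula: PREN = Cr + 3.3*Mo + 16*N
PREN = 28.9 + 3.3*0.2 + 16*0.03
PREN = 28.9 + 0.66 + 0.48 = 30.04

30.04


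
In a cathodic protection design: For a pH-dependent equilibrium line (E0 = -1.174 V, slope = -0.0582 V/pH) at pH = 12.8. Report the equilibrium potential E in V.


Apply the Pourbaix line equation: E = E0 + slope*pH
E = -1.174 + (-0.0582)*12.8 = -1.174 + (-0.74496) = -1.91896 V
Rounded to 3 decimal places: E = -1.919 V

-1.919 V


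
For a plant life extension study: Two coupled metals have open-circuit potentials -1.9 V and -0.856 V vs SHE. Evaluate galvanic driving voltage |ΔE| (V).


Driving voltage is the absolute potential difference.
|ΔE| = |-1.9 − (-0.856)| = 1.044 V

1.044 V


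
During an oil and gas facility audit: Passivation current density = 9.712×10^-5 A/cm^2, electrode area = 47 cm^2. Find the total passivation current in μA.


I = i_pass * A, then convert A → μA (×10^6)
I = 9.712×10^-5 * 47 * 10^6 = 4564.64 μA

4564.64 μA


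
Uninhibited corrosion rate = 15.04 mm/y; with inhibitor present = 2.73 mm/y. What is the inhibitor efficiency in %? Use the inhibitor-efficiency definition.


Apply the inhibitor-efficiency definition: IE = (CR_blank − CR_inh)/CR_blank × 100
IE = (15.04 − 2.73) / 15.04 × 100
IE = 12.31 / 15.04 × 100 = 81.8 %

81.8 %


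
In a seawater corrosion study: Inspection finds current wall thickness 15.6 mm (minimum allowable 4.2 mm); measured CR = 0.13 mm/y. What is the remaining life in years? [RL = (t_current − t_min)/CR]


Apply the remaining-life relation: RL = (t_current − t_min) / CR
RL = (15.6 − 4.2) / 0.13 = 11.4 / 0.13 = 87.7 years

87.7 years


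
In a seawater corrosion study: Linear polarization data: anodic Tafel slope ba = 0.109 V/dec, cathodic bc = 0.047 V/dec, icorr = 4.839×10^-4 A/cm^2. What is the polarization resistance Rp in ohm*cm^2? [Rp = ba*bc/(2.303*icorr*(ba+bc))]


Apply the Stern-Geary equation: Rp = ba*bc / (2.303*icorr*(ba+bc))
ba*bc = 0.109*0.047 = 0.005123
ba+bc = 0.156; 2.303*icorr*(ba+bc) = 2.303*4.839×10^-4*0.156 = 1.7384979×10^-4
Rp = 0.005123 / 1.7384979×10^-4 = 29.47 ohm*cm^2

29.47 ohm*cm^2


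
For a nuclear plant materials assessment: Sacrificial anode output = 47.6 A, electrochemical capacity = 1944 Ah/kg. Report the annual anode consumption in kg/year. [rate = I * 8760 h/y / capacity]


Annual consumption = current * hours per year / capacity
Rate = 47.6 * 8760 / 1944 = 214.5 kg/year

214.5 kg/year


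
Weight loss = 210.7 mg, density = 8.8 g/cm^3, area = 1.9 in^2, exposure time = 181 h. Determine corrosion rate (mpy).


Apply the mpy weight-loss relation: CR = 534 * W / (D * A * T)
Numerator: 534 * 210.7 = 112513.8
Denominator: 8.8 * 1.9 * 181 = 3026.32
CR = 112513.8 / 3026.32 = 37.178 mpy

37.178 mpy


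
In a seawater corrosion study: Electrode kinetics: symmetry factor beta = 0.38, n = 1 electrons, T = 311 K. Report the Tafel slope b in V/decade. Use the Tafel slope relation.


Apply the Tafel slope relation: b = 2.303*R*T/(beta*n*F)
Numerator: 2.303 * 8.314 * 311 = 5954.76
Denominator: 0.38 * 1 * 96485 = 36664.3
b = 5954.76 / 36664.3 = 0.1624 V/decade

0.1624 V/decade


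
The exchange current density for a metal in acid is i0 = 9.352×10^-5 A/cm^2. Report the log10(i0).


i0 = 9.352×10^-5 A/cm^2
log10(i0) = -4.029

-4.029


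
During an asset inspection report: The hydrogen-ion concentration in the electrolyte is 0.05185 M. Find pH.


pH = −log10[H+]
pH = −log10(0.05185) = 1.29

1.29


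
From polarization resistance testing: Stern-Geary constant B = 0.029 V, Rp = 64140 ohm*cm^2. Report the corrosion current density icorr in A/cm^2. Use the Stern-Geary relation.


Apply the Stern-Geary relation: icorr = B / Rp
icorr = 0.029 / 64140 = 4.521×10^-7 A/cm^2

4.521×10^-7 A/cm^2


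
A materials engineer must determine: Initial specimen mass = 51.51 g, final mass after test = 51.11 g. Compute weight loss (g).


Weight loss = initial − final
WL = 51.51 − 51.11 = 0.4 g

0.4 g


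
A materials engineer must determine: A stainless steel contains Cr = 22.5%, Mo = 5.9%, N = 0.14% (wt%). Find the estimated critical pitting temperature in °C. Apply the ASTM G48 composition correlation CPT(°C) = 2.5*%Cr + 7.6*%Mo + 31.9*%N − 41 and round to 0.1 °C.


Apply the ASTM G48 empirical CPT estimate: CPT(°C) = 2.5*%Cr + 7.6*%Mo + 31.9*%N − 41
2.5*22.5 = 56.25; 7.6*5.9 = 44.84; 31.9*0.14 = 4.466
CPT = 56.25 + 44.84 + 4.466 − 41 = 64.556 °C
Rounded to 0.1 °C: CPT ≈ 64.6 °C

64.6 °C


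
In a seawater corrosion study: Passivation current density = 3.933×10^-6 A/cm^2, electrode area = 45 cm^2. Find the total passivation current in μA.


I = i_pass * A, then convert A → μA (×10^6)
I = 3.933×10^-6 * 45 * 10^6 = 176.99 μA

176.99 μA


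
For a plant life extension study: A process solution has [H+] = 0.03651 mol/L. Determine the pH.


pH = −log10[H+]
pH = −log10(0.03651) = 1.44

1.44


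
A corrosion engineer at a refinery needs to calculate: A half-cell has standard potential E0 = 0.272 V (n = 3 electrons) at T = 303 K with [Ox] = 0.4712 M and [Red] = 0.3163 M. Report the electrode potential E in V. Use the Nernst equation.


Apply the Nernst equation: E = E0 + (RT/nF)*ln([Ox]/[Red])
Step 1: RT/nF = 8.314*303/(3*96485) = 0.00870305 V
Step 2: [Ox]/[Red] = 0.4712/0.3163 = 1.489725
Step 3: ln(1.489725) = 0.398592
Step 4: correction = 0.00870305 * 0.398592 = 0.003 V
E = 0.272 + 0.003 = 0.275 V

0.275 V


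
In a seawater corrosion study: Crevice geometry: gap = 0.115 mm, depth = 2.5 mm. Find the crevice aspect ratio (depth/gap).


Aspect ratio = depth / gap
Ratio = 2.5 / 0.115 = 21.7

21.7


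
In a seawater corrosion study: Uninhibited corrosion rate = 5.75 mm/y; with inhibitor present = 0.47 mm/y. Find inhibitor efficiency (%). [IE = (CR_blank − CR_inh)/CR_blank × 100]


Apply the inhibitor-efficiency definition: IE = (CR_blank − CR_inh)/CR_blank × 100
IE = (5.75 − 0.47) / 5.75 × 100
IE = 5.28 / 5.75 × 100 = 91.8 %

91.8 %


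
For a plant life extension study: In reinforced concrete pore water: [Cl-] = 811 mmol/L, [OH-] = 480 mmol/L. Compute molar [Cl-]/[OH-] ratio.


Threshold parameter = [Cl-] / [OH-] (molar basis; both in mmol/L, so units cancel)
Ratio = 811 / 480 = 1.69

1.69


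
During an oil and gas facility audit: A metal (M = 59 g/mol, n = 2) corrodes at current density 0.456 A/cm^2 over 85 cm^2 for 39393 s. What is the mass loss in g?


Apply Faraday's law: m = i*A*t*M / (n*F)
Total charge passed Q = i*A*t = 0.456*85*39393 = 1526872.68 C
m = Q*M/(n*F) = 1526872.68*59/(2*96485) = 466.83675 g

466.83675 g


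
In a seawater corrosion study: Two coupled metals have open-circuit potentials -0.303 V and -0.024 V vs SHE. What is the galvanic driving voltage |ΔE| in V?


Driving voltage is the absolute potential difference.
|ΔE| = |-0.303 − (-0.024)| = 0.279 V

0.279 V


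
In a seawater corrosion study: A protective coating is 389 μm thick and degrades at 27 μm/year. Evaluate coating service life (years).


Service life = thickness / degradation rate
Life = 389 / 27 = 14.4 years

14.4 years


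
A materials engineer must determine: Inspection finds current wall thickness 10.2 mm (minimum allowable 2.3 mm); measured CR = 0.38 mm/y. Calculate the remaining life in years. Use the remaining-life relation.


Apply the remaining-life relation: RL = (t_current − t_min) / CR
RL = (10.2 − 2.3) / 0.38 = 7.9 / 0.38 = 20.8 years

20.8 years


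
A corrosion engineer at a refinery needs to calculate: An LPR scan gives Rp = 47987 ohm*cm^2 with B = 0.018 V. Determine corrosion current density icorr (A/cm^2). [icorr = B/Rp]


Apply the Stern-Geary relation: icorr = B / Rp
icorr = 0.018 / 47987 = 3.751×10^-7 A/cm^2

3.751×10^-7 A/cm^2


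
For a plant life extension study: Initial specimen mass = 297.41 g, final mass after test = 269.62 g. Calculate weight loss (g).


Weight loss = initial − final
WL = 297.41 − 269.62 = 27.79 g

27.79 g


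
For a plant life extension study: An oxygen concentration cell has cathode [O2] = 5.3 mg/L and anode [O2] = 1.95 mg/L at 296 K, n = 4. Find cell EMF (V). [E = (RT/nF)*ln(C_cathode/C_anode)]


Apply the Nernst concentration-cell relation: E = (RT/nF)*ln(C_cathode/C_anode)
RT/nF = 8.314*296/(4*96485) = 0.00637649 V
ln(5.3/1.95) = 0.99988
E = 0.00637649 * 0.99988 = 0.00638 V

0.00638 V


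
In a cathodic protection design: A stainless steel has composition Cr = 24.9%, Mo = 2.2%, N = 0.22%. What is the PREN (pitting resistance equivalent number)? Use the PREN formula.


Apply the PREN formula: PREN = Cr + 3.3*Mo + 16*N
PREN = 24.9 + 3.3*2.2 + 16*0.22
PREN = 24.9 + 7.26 + 3.52 = 35.68

35.68


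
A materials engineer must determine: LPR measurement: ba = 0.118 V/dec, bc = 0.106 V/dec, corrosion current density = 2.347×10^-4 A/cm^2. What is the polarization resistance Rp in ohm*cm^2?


Apply the Stern-Geary equation: Rp = ba*bc / (2.303*icorr*(ba+bc))
ba*bc = 0.118*0.106 = 0.012508
ba+bc = 0.224; 2.303*icorr*(ba+bc) = 2.303*2.347×10^-4*0.224 = 1.2107516×10^-4
Rp = 0.012508 / 1.2107516×10^-4 = 103.3 ohm*cm^2

103.3 ohm*cm^2


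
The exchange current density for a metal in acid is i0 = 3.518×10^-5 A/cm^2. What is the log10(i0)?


i0 = 3.518×10^-5 A/cm^2
log10(i0) = -4.454

-4.454


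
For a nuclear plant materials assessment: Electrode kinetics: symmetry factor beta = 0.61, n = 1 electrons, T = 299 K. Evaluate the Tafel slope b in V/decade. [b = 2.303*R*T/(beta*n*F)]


Apply the Tafel slope relation: b = 2.303*R*T/(beta*n*F)
Numerator: 2.303 * 8.314 * 299 = 5725.0
Denominator: 0.61 * 1 * 96485 = 58855.85
b = 5725.0 / 58855.85 = 0.0973 V/decade

0.0973 V/decade


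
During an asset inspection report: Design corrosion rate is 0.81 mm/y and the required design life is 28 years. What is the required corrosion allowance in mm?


Corrosion allowance = CR × design life
CA = 0.81 * 28 = 22.68 mm

22.68 mm


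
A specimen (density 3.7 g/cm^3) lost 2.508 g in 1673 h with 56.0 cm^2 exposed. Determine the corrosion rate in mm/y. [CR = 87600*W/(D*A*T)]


Apply the mm/y weight-loss relation: CR = 87600 * W / (D * A * T)
Numerator: 87600 * 2.508 = 219700.8
Denominator: 3.7 * 56.0 * 1673 = 346645.6
CR = 219700.8 / 346645.6 = 0.6338 mm/y

0.6338 mm/y


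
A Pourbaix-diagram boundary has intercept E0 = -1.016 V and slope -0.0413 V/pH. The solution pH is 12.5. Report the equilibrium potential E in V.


Apply the Pourbaix line equation: E = E0 + slope*pH
E = -1.016 + (-0.0413)*12.5 = -1.016 + (-0.51625) = -1.53225 V
Rounded to 4 decimal places: E = -1.5323 V

-1.5323 V


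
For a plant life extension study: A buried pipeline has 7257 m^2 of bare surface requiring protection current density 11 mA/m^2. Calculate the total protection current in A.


I = area * current density, then convert mA → A (÷1000)
I = 7257 * 11 / 1000 = 79.83 A

79.83 A


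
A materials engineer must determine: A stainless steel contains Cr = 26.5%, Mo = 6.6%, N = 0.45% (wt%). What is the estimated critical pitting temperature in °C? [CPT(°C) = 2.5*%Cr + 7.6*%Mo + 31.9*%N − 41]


Apply the ASTM G48 empirical CPT estimate: CPT(°C) = 2.5*%Cr + 7.6*%Mo + 31.9*%N − 41
2.5*26.5 = 66.25; 7.6*6.6 = 50.16; 31.9*0.45 = 14.355
CPT = 66.25 + 50.16 + 14.355 − 41 = 89.765 °C
Rounded to 0.1 °C: CPT ≈ 89.8 °C

89.8 °C


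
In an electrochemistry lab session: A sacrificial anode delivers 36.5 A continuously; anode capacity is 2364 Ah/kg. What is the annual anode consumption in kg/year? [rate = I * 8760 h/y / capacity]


Annual consumption = current * hours per year / capacity
Rate = 36.5 * 8760 / 2364 = 135.3 kg/year

135.3 kg/year


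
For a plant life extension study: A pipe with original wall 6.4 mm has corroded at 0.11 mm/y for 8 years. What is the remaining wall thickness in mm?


Remaining wall = original − CR × time
t = 6.4 − 0.11*8 = 6.4 − 0.88 = 5.52 mm

5.52 mm


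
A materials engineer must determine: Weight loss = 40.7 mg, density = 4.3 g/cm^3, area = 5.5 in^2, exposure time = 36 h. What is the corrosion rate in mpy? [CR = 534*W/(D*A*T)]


Apply the mpy weight-loss relation: CR = 534 * W / (D * A * T)
Numerator: 534 * 40.7 = 21733.8
Denominator: 4.3 * 5.5 * 36 = 851.4
CR = 21733.8 / 851.4 = 25.52713 mpy

25.52713 mpy


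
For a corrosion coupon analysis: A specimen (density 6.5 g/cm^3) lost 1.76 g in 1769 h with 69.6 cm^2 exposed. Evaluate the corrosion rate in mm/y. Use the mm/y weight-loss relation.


Apply the mm/y weight-loss relation: CR = 87600 * W / (D * A * T)
Numerator: 87600 * 1.76 = 154176.0
Denominator: 6.5 * 69.6 * 1769 = 800295.6
CR = 154176.0 / 800295.6 = 0.19265 mm/y

0.19265 mm/y


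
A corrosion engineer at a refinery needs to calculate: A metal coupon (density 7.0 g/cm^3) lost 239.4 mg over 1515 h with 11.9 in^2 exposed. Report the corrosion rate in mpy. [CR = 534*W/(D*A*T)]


Apply the mpy weight-loss relation: CR = 534 * W / (D * A * T)
Numerator: 534 * 239.4 = 127839.6
Denominator: 7.0 * 11.9 * 1515 = 126199.5
CR = 127839.6 / 126199.5 = 1.013 mpy

1.013 mpy


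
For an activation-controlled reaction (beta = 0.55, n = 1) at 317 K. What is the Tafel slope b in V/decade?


Apply the Tafel slope relation: b = 2.303*R*T/(beta*n*F)
Numerator: 2.303 * 8.314 * 317 = 6069.64
Denominator: 0.55 * 1 * 96485 = 53066.75
b = 6069.64 / 53066.75 = 0.114 V/decade

0.114 V/decade


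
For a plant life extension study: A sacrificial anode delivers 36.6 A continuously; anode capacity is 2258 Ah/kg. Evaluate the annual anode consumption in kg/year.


Annual consumption = current * hours per year / capacity
Rate = 36.6 * 8760 / 2258 = 142.0 kg/year

142.0 kg/year


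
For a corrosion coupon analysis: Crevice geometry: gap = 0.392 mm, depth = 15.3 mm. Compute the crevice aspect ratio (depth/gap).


Aspect ratio = depth / gap
Ratio = 15.3 / 0.392 = 39.0

39.0


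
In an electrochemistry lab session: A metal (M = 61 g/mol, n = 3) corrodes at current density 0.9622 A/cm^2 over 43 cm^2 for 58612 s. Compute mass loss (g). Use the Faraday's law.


Apply Faraday's law: m = i*A*t*M / (n*F)
Total charge passed Q = i*A*t = 0.9622*43*58612 = 2425048.0552 C
m = Q*M/(n*F) = 2425048.0552*61/(3*96485) = 511.0567 g

511.0567 g


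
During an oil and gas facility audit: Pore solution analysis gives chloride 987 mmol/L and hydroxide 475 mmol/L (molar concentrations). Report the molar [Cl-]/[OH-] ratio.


Threshold parameter = [Cl-] / [OH-] (molar basis; both in mmol/L, so units cancel)
Ratio = 987 / 475 = 2.08

2.08


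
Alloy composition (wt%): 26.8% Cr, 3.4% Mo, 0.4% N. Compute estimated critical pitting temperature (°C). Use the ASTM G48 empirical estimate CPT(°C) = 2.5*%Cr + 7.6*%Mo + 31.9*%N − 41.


Apply the ASTM G48 empirical CPT estimate: CPT(°C) = 2.5*%Cr + 7.6*%Mo + 31.9*%N − 41
2.5*26.8 = 67; 7.6*3.4 = 25.84; 31.9*0.4 = 12.76
CPT = 67 + 25.84 + 12.76 − 41 = 64.6 °C
Rounded to 0.1 °C: CPT ≈ 64.6 °C

64.6 °C


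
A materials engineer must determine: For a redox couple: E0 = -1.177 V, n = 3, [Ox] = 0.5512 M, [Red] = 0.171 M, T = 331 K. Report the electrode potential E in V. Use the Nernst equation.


Apply the Nernst equation: E = E0 + (RT/nF)*ln([Ox]/[Red])
Step 1: RT/nF = 8.314*331/(3*96485) = 0.00950729 V
Step 2: [Ox]/[Red] = 0.5512/0.171 = 3.223392
Step 3: ln(3.223392) = 1.170434
Step 4: correction = 0.00950729 * 1.170434 = 0.0111 V
E = -1.177 + 0.0111 = -1.1659 V

-1.1659 V


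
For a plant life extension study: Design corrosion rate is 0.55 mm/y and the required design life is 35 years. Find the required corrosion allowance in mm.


Corrosion allowance = CR × design life
CA = 0.55 * 35 = 19.25 mm

19.25 mm


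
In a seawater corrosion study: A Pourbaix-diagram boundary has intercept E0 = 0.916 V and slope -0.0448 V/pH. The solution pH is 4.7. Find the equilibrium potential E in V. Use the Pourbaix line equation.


Apply the Pourbaix line equation: E = E0 + slope*pH
E = 0.916 + (-0.0448)*4.7 = 0.916 + (-0.21056) = 0.70544 V
Rounded to 4 decimal places: E = 0.7054 V

0.7054 V


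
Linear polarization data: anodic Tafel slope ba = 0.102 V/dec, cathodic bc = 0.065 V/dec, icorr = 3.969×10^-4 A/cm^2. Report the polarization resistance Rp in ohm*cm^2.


Apply the Stern-Geary equation: Rp = ba*bc / (2.303*icorr*(ba+bc))
ba*bc = 0.102*0.065 = 0.00663
ba+bc = 0.167; 2.303*icorr*(ba+bc) = 2.303*3.969×10^-4*0.167 = 1.5264814×10^-4
Rp = 0.00663 / 1.5264814×10^-4 = 43.4 ohm*cm^2

43.4 ohm*cm^2


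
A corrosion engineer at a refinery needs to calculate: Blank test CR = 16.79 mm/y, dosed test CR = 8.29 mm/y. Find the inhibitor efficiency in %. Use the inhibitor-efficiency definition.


Apply the inhibitor-efficiency definition: IE = (CR_blank − CR_inh)/CR_blank × 100
IE = (16.79 − 8.29) / 16.79 × 100
IE = 8.5 / 16.79 × 100 = 50.6 %

50.6 %


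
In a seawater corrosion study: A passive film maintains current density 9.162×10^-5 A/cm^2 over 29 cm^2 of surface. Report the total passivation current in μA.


I = i_pass * A, then convert A → μA (×10^6)
I = 9.162×10^-5 * 29 * 10^6 = 2656.98 μA

2656.98 μA


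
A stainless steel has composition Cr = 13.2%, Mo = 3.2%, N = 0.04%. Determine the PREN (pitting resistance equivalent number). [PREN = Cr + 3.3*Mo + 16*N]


Apply the PREN formula: PREN = Cr + 3.3*Mo + 16*N
PREN = 13.2 + 3.3*3.2 + 16*0.04
PREN = 13.2 + 10.56 + 0.64 = 24.4

24.4


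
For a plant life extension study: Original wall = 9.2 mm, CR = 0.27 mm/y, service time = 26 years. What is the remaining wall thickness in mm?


Remaining wall = original − CR × time
t = 9.2 − 0.27*26 = 9.2 − 7.02 = 2.18 mm

2.18 mm


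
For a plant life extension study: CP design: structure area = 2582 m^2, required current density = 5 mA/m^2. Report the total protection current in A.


I = area * current density, then convert mA → A (÷1000)
I = 2582 * 5 / 1000 = 12.91 A

12.91 A


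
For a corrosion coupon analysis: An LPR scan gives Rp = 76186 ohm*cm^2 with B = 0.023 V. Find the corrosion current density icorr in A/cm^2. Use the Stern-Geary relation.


Apply the Stern-Geary relation: icorr = B / Rp
icorr = 0.023 / 76186 = 3.019×10^-7 A/cm^2

3.019×10^-7 A/cm^2


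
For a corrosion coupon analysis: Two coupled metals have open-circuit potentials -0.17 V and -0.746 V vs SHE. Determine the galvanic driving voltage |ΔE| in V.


Driving voltage is the absolute potential difference.
|ΔE| = |-0.17 − (-0.746)| = 0.576 V

0.576 V


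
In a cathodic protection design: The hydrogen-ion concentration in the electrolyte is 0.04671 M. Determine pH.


pH = −log10[H+]
pH = −log10(0.04671) = 1.33

1.33


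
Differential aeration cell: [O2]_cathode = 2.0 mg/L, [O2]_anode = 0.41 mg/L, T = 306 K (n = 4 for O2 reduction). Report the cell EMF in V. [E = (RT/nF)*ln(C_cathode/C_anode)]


Apply the Nernst concentration-cell relation: E = (RT/nF)*ln(C_cathode/C_anode)
RT/nF = 8.314*306/(4*96485) = 0.00659192 V
ln(2.0/0.41) = 1.58475
E = 0.00659192 * 1.58475 = 0.01045 V

0.01045 V


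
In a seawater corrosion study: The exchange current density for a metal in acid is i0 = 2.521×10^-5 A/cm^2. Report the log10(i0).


i0 = 2.521×10^-5 A/cm^2
log10(i0) = -4.598

-4.598


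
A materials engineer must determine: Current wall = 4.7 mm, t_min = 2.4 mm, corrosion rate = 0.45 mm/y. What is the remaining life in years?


Apply the remaining-life relation: RL = (t_current − t_min) / CR
RL = (4.7 − 2.4) / 0.45 = 2.3 / 0.45 = 5.1 years

5.1 years


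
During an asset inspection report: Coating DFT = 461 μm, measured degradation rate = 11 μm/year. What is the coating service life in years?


Service life = thickness / degradation rate
Life = 461 / 11 = 41.9 years

41.9 years


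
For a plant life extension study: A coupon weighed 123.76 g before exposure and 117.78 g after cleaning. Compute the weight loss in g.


Weight loss = initial − final
WL = 123.76 − 117.78 = 5.98 g

5.98 g


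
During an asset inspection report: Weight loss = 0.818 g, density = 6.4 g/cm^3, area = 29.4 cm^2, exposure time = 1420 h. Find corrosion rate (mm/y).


Apply the mm/y weight-loss relation: CR = 87600 * W / (D * A * T)
Numerator: 87600 * 0.818 = 71656.8
Denominator: 6.4 * 29.4 * 1420 = 267187.2
CR = 71656.8 / 267187.2 = 0.268189 mm/y

0.268189 mm/y


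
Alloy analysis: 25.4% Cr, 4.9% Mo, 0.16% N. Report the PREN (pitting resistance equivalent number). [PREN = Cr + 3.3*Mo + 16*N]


Apply the PREN formula: PREN = Cr + 3.3*Mo + 16*N
PREN = 25.4 + 3.3*4.9 + 16*0.16
PREN = 25.4 + 16.17 + 2.56 = 44.13

44.13


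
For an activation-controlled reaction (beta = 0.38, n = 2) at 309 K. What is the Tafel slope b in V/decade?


Apply the Tafel slope relation: b = 2.303*R*T/(beta*n*F)
Numerator: 2.303 * 8.314 * 309 = 5916.47
Denominator: 0.38 * 2 * 96485 = 73328.6
b = 5916.47 / 73328.6 = 0.0807 V/decade

0.0807 V/decade


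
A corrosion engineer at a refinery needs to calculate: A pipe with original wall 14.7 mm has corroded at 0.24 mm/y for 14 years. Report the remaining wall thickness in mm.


Remaining wall = original − CR × time
t = 14.7 − 0.24*14 = 14.7 − 3.36 = 11.34 mm

11.34 mm


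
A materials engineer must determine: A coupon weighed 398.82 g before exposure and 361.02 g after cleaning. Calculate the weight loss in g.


Weight loss = initial − final
WL = 398.82 − 361.02 = 37.8 g

37.8 g


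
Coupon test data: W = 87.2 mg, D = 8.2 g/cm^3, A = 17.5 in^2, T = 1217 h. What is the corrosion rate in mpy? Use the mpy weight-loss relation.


Apply the mpy weight-loss relation: CR = 534 * W / (D * A * T)
Numerator: 534 * 87.2 = 46564.8
Denominator: 8.2 * 17.5 * 1217 = 174639.5
CR = 46564.8 / 174639.5 = 0.2666 mpy

0.2666 mpy


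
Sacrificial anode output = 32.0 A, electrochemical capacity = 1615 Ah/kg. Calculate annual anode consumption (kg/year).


Annual consumption = current * hours per year / capacity
Rate = 32.0 * 8760 / 1615 = 173.6 kg/year

173.6 kg/year


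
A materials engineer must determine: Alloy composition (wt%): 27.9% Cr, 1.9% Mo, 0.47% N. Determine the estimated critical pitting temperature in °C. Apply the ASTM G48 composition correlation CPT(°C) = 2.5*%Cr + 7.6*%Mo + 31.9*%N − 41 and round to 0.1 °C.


Apply the ASTM G48 empirical CPT estimate: CPT(°C) = 2.5*%Cr + 7.6*%Mo + 31.9*%N − 41
2.5*27.9 = 69.75; 7.6*1.9 = 14.44; 31.9*0.47 = 14.993
CPT = 69.75 + 14.44 + 14.993 − 41 = 58.183 °C
Rounded to 0.1 °C: CPT ≈ 58.2 °C

58.2 °C


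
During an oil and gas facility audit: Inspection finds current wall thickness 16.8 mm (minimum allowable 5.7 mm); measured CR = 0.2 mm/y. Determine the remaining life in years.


Apply the remaining-life relation: RL = (t_current − t_min) / CR
RL = (16.8 − 5.7) / 0.2 = 11.1 / 0.2 = 55.5 years

55.5 years


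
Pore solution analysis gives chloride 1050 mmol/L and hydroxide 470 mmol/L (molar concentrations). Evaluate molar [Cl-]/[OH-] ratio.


Threshold parameter = [Cl-] / [OH-] (molar basis; both in mmol/L, so units cancel)
Ratio = 1050 / 470 = 2.23

2.23


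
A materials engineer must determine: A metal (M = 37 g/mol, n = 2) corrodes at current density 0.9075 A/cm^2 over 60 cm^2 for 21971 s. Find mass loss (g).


Apply Faraday's law: m = i*A*t*M / (n*F)
Total charge passed Q = i*A*t = 0.9075*60*21971 = 1196320.95 C
m = Q*M/(n*F) = 1196320.95*37/(2*96485) = 229.38216 g

229.38216 g


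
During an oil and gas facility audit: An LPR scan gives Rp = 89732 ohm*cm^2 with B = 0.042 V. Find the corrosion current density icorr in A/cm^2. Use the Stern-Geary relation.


Apply the Stern-Geary relation: icorr = B / Rp
icorr = 0.042 / 89732 = 4.681×10^-7 A/cm^2

4.681×10^-7 A/cm^2


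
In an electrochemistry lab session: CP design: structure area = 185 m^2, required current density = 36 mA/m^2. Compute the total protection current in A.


I = area * current density, then convert mA → A (÷1000)
I = 185 * 36 / 1000 = 6.66 A

6.66 A


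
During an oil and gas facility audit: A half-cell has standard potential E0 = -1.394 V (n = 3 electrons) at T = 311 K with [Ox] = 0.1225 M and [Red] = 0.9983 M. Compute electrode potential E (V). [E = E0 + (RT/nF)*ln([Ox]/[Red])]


Apply the Nernst equation: E = E0 + (RT/nF)*ln([Ox]/[Red])
Step 1: RT/nF = 8.314*311/(3*96485) = 0.00893284 V
Step 2: [Ox]/[Red] = 0.1225/0.9983 = 0.122709
Step 3: ln(0.122709) = -2.09794
Step 4: correction = 0.00893284 * -2.09794 = -0.0187 V
E = -1.394 + -0.0187 = -1.4127 V

-1.4127 V


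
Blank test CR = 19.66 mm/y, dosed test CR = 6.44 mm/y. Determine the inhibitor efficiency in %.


Apply the inhibitor-efficiency definition: IE = (CR_blank − CR_inh)/CR_blank × 100
IE = (19.66 − 6.44) / 19.66 × 100
IE = 13.22 / 19.66 × 100 = 67.2 %

67.2 %


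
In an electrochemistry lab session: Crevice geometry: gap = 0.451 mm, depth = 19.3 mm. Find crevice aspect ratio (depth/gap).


Aspect ratio = depth / gap
Ratio = 19.3 / 0.451 = 42.8

42.8


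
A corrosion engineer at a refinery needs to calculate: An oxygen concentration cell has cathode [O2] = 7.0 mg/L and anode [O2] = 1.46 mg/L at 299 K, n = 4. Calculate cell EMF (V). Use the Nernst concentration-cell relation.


Apply the Nernst concentration-cell relation: E = (RT/nF)*ln(C_cathode/C_anode)
RT/nF = 8.314*299/(4*96485) = 0.00644112 V
ln(7.0/1.46) = 1.56747
E = 0.00644112 * 1.56747 = 0.0101 V

0.0101 V


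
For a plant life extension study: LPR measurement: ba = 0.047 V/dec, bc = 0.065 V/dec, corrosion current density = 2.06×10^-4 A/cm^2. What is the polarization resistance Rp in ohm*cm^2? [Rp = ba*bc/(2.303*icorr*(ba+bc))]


Apply the Stern-Geary equation: Rp = ba*bc / (2.303*icorr*(ba+bc))
ba*bc = 0.047*0.065 = 0.003055
ba+bc = 0.112; 2.303*icorr*(ba+bc) = 2.303*2.06×10^-4*0.112 = 5.3134816×10^-5
Rp = 0.003055 / 5.3134816×10^-5 = 57.5 ohm*cm^2

57.5 ohm*cm^2


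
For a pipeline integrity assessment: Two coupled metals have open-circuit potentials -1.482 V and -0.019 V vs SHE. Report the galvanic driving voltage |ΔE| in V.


Driving voltage is the absolute potential difference.
|ΔE| = |-1.482 − (-0.019)| = 1.463 V

1.463 V


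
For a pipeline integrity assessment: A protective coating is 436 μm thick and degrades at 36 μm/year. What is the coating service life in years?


Service life = thickness / degradation rate
Life = 436 / 36 = 12.1 years

12.1 years


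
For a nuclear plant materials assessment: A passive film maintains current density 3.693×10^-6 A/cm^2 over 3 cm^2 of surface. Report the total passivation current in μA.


I = i_pass * A, then convert A → μA (×10^6)
I = 3.693×10^-6 * 3 * 10^6 = 11.08 μA

11.08 μA


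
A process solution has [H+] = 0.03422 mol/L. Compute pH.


pH = −log10[H+]
pH = −log10(0.03422) = 1.47

1.47


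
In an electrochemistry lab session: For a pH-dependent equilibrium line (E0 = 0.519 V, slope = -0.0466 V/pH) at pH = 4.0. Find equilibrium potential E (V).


Apply the Pourbaix line equation: E = E0 + slope*pH
E = 0.519 + (-0.0466)*4.0 = 0.519 + (-0.1864) = 0.3326 V
Rounded to 4 decimal places: E = 0.3326 V

0.3326 V


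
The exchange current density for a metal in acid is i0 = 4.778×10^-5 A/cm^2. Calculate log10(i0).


i0 = 4.778×10^-5 A/cm^2
log10(i0) = -4.321

-4.321


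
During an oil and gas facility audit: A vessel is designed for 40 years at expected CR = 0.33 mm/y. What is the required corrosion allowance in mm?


Corrosion allowance = CR × design life
CA = 0.33 * 40 = 13.2 mm

13.2 mm


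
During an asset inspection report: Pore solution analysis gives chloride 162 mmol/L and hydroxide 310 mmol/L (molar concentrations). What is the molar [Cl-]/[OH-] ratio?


Threshold parameter = [Cl-] / [OH-] (molar basis; both in mmol/L, so units cancel)
Ratio = 162 / 310 = 0.52

0.52


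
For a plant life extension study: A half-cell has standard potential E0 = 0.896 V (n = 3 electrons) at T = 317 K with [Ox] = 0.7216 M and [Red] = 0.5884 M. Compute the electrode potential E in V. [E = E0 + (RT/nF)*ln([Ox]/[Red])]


Apply the Nernst equation: E = E0 + (RT/nF)*ln([Ox]/[Red])
Step 1: RT/nF = 8.314*317/(3*96485) = 0.00910517 V
Step 2: [Ox]/[Red] = 0.7216/0.5884 = 1.226377
Step 3: ln(1.226377) = 0.204064
Step 4: correction = 0.00910517 * 0.204064 = 0.0019 V
E = 0.896 + 0.0019 = 0.8979 V

0.8979 V


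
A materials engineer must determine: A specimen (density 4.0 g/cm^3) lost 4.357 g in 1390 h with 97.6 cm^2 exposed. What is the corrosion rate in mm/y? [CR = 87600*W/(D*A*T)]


Apply the mm/y weight-loss relation: CR = 87600 * W / (D * A * T)
Numerator: 87600 * 4.357 = 381673.2
Denominator: 4.0 * 97.6 * 1390 = 542656.0
CR = 381673.2 / 542656.0 = 0.703343 mm/y

0.703343 mm/y


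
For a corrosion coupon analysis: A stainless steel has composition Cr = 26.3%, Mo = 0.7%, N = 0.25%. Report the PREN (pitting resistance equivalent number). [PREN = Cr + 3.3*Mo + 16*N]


Apply the PREN formula: PREN = Cr + 3.3*Mo + 16*N
PREN = 26.3 + 3.3*0.7 + 16*0.25
PREN = 26.3 + 2.31 + 4.0 = 32.61

32.61


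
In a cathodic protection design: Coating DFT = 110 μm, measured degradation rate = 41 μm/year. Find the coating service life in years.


Service life = thickness / degradation rate
Life = 110 / 41 = 2.7 years

2.7 years


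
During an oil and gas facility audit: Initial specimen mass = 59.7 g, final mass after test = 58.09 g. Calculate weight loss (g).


Weight loss = initial − final
WL = 59.7 − 58.09 = 1.61 g

1.61 g


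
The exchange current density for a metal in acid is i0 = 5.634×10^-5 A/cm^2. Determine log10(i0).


i0 = 5.634×10^-5 A/cm^2
log10(i0) = -4.249

-4.249


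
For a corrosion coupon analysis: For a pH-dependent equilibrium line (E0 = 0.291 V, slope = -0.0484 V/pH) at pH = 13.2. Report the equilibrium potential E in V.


Apply the Pourbaix line equation: E = E0 + slope*pH
E = 0.291 + (-0.0484)*13.2 = 0.291 + (-0.63888) = -0.34788 V
Rounded to 3 decimal places: E = -0.348 V

-0.348 V


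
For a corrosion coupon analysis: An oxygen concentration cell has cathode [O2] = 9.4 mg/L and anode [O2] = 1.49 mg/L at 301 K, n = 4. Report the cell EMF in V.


Apply the Nernst concentration-cell relation: E = (RT/nF)*ln(C_cathode/C_anode)
RT/nF = 8.314*301/(4*96485) = 0.0064842 V
ln(9.4/1.49) = 1.84193
E = 0.0064842 * 1.84193 = 0.01194 V

0.01194 V


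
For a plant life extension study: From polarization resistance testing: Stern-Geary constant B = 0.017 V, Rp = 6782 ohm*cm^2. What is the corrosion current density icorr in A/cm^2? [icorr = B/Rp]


Apply the Stern-Geary relation: icorr = B / Rp
icorr = 0.017 / 6782 = 2.507×10^-6 A/cm^2

2.507×10^-6 A/cm^2


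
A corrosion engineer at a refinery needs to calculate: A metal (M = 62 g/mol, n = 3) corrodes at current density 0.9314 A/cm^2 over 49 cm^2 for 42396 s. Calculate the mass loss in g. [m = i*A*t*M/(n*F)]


Apply Faraday's law: m = i*A*t*M / (n*F)
Total charge passed Q = i*A*t = 0.9314*49*42396 = 1934894.0856 C
m = Q*M/(n*F) = 1934894.0856*62/(3*96485) = 414.446 g

414.446 g


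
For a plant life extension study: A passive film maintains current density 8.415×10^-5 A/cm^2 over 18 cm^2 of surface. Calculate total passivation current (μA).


I = i_pass * A, then convert A → μA (×10^6)
I = 8.415×10^-5 * 18 * 10^6 = 1514.7 μA

1514.7 μA


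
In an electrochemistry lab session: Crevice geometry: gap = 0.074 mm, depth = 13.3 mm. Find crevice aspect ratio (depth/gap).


Aspect ratio = depth / gap
Ratio = 13.3 / 0.074 = 179.7

179.7


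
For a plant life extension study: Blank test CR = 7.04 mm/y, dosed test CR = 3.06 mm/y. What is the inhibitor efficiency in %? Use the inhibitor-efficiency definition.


Apply the inhibitor-efficiency definition: IE = (CR_blank − CR_inh)/CR_blank × 100
IE = (7.04 − 3.06) / 7.04 × 100
IE = 3.98 / 7.04 × 100 = 56.5 %

56.5 %


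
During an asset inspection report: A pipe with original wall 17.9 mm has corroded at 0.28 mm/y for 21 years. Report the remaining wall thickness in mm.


Remaining wall = original − CR × time
t = 17.9 − 0.28*21 = 17.9 − 5.88 = 12.02 mm

12.02 mm


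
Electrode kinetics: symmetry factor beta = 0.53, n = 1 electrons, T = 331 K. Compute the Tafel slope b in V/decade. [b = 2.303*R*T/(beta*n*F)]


Apply the Tafel slope relation: b = 2.303*R*T/(beta*n*F)
Numerator: 2.303 * 8.314 * 331 = 6337.7
Denominator: 0.53 * 1 * 96485 = 51137.05
b = 6337.7 / 51137.05 = 0.124 V/decade

0.124 V/decade


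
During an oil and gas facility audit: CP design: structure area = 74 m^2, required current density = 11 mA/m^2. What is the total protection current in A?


I = area * current density, then convert mA → A (÷1000)
I = 74 * 11 / 1000 = 0.81 A

0.81 A


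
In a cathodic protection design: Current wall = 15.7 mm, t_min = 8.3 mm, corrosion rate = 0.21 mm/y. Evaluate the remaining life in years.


Apply the remaining-life relation: RL = (t_current − t_min) / CR
RL = (15.7 − 8.3) / 0.21 = 7.4 / 0.21 = 35.2 years

35.2 years


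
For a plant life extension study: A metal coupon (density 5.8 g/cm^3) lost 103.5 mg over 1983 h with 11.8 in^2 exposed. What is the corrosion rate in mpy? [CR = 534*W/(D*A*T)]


Apply the mpy weight-loss relation: CR = 534 * W / (D * A * T)
Numerator: 534 * 103.5 = 55269.0
Denominator: 5.8 * 11.8 * 1983 = 135716.52
CR = 55269.0 / 135716.52 = 0.4072 mpy

0.4072 mpy


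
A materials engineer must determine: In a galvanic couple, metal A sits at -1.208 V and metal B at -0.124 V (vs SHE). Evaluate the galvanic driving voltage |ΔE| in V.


Driving voltage is the absolute potential difference.
|ΔE| = |-1.208 − (-0.124)| = 1.084 V

1.084 V


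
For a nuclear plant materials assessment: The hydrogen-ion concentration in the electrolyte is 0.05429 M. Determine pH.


pH = −log10[H+]
pH = −log10(0.05429) = 1.27

1.27


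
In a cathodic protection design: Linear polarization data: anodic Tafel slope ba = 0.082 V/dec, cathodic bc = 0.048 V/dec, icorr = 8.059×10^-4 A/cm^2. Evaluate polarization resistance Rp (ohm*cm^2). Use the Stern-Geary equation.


Apply the Stern-Geary equation: Rp = ba*bc / (2.303*icorr*(ba+bc))
ba*bc = 0.082*0.048 = 0.003936
ba+bc = 0.13; 2.303*icorr*(ba+bc) = 2.303*8.059×10^-4*0.13 = 2.412784×10^-4
Rp = 0.003936 / 2.412784×10^-4 = 16.3 ohm*cm^2

16.3 ohm*cm^2


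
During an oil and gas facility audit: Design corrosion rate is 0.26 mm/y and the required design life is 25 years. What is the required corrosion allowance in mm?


Corrosion allowance = CR × design life
CA = 0.26 * 25 = 6.5 mm

6.5 mm


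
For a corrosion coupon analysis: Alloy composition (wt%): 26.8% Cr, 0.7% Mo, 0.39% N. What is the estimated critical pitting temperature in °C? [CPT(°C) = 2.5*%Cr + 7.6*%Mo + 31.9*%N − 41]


Apply the ASTM G48 empirical CPT estimate: CPT(°C) = 2.5*%Cr + 7.6*%Mo + 31.9*%N − 41
2.5*26.8 = 67; 7.6*0.7 = 5.32; 31.9*0.39 = 12.441
CPT = 67 + 5.32 + 12.441 − 41 = 43.761 °C
Rounded to 0.1 °C: CPT ≈ 43.8 °C

43.8 °C


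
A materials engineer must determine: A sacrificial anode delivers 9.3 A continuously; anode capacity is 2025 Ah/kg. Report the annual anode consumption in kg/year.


Annual consumption = current * hours per year / capacity
Rate = 9.3 * 8760 / 2025 = 40.2 kg/year

40.2 kg/year


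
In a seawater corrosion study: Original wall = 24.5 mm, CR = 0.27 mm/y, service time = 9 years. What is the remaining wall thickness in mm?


Remaining wall = original − CR × time
t = 24.5 − 0.27*9 = 24.5 − 2.43 = 22.07 mm

22.07 mm
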